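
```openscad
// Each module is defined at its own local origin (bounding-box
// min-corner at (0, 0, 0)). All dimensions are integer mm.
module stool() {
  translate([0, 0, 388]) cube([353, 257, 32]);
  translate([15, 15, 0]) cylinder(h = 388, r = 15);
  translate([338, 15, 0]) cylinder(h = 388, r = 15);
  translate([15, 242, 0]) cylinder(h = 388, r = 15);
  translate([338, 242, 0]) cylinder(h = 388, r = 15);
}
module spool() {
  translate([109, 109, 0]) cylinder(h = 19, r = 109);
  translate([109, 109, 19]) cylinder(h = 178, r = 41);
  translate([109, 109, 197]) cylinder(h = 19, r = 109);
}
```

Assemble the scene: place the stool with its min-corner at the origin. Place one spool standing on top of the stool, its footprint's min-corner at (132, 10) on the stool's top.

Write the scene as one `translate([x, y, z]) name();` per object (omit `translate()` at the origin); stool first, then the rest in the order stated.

stool();
translate([132, 10, 420]) spool();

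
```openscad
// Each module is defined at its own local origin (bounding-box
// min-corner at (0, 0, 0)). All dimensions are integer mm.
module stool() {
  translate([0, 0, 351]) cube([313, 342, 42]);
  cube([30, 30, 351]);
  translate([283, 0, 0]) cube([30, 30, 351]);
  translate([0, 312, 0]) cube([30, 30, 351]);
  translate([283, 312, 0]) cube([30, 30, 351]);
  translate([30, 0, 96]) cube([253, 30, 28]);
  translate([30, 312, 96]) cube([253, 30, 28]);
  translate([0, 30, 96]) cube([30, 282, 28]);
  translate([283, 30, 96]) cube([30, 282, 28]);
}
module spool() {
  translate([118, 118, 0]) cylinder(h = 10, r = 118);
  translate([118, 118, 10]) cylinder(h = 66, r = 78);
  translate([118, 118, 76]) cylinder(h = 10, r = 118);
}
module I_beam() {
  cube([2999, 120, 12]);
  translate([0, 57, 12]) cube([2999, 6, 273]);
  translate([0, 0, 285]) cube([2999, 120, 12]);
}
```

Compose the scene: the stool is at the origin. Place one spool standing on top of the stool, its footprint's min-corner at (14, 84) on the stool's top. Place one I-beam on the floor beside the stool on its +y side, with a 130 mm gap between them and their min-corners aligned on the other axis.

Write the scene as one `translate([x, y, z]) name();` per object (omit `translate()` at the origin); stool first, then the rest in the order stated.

stool();
translate([14, 84, 393]) spool();
translate([0, 472, 0]) I_beam();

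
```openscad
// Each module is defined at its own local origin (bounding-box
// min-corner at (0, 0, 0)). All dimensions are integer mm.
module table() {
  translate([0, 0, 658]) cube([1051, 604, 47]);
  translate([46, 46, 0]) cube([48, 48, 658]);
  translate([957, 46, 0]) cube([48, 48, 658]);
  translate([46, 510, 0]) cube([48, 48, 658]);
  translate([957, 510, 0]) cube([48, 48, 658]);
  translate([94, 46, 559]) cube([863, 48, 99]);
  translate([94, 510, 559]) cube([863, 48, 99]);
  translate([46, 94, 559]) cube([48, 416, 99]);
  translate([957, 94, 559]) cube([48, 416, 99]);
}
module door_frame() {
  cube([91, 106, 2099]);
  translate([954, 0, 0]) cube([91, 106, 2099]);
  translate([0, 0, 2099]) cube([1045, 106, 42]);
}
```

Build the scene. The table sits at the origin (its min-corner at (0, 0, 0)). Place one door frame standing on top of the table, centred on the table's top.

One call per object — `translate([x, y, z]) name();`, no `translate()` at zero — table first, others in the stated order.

table();
translate([3, 249, 705]) door_frame();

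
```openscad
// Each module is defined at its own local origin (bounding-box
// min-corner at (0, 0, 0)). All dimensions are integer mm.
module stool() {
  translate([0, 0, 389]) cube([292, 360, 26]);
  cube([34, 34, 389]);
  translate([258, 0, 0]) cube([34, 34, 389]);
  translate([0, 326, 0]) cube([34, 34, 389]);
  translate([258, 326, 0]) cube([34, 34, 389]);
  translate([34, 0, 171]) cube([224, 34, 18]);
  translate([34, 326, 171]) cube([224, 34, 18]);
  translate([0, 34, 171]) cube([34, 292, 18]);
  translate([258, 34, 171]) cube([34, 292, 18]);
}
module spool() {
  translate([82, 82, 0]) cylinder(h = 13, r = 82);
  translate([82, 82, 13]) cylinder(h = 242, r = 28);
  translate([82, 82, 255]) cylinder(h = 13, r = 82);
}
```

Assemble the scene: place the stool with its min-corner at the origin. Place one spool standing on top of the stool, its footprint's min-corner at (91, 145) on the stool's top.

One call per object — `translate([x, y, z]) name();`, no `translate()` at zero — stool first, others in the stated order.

stool();
translate([91, 145, 415]) spool();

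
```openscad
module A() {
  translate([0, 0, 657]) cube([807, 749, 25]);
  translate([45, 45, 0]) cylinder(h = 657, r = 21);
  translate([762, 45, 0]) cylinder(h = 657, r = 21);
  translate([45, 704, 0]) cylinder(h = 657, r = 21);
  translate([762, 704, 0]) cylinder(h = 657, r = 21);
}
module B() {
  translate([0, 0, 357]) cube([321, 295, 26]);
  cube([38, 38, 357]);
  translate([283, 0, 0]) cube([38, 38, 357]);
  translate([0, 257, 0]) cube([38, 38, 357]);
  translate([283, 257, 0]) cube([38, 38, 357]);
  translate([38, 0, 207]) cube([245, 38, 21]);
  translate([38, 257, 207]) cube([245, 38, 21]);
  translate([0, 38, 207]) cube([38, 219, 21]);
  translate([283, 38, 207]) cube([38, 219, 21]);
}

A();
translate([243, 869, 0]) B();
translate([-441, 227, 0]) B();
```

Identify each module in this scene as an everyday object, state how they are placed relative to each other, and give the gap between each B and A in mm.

A is a table. B is a stool. Two stools sit around the table at the +y, −x sides. The gap between each stool and the table is 120 mm.

Each stool's nearest face is 120 mm from the table's bounding box.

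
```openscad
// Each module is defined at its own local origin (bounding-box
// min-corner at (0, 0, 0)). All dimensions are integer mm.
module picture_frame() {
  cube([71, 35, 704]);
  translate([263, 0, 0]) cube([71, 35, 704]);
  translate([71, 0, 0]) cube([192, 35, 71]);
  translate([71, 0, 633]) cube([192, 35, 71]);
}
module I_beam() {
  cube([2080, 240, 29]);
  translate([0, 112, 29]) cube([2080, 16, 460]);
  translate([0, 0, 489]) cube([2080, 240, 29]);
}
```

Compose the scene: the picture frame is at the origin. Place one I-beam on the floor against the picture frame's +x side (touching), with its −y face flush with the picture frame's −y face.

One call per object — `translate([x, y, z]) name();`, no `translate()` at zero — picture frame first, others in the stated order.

picture_frame();
translate([334, 0, 0]) I_beam();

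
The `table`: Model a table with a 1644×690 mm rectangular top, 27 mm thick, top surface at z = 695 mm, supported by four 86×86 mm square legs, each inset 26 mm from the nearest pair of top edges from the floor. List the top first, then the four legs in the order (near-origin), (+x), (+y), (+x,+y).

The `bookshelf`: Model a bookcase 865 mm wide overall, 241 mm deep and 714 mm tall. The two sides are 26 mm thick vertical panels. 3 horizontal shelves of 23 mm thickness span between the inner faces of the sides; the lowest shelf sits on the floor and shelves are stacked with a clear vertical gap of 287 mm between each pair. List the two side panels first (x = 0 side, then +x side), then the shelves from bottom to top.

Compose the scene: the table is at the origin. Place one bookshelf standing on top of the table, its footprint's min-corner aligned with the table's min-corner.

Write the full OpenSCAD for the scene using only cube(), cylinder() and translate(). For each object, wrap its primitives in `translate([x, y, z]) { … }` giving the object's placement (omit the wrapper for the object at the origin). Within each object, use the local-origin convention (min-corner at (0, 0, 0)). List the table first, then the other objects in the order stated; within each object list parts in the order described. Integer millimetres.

translate([0, 0, 668]) cube([1644, 690, 27]);
translate([26, 26, 0]) cube([86, 86, 668]);
translate([1532, 26, 0]) cube([86, 86, 668]);
translate([26, 578, 0]) cube([86, 86, 668]);
translate([1532, 578, 0]) cube([86, 86, 668]);
translate([0, 0, 695]) {
  cube([26, 241, 714]);
  translate([839, 0, 0]) cube([26, 241, 714]);
  translate([26, 0, 0]) cube([813, 241, 23]);
  translate([26, 0, 310]) cube([813, 241, 23]);
  translate([26, 0, 620]) cube([813, 241, 23]);
}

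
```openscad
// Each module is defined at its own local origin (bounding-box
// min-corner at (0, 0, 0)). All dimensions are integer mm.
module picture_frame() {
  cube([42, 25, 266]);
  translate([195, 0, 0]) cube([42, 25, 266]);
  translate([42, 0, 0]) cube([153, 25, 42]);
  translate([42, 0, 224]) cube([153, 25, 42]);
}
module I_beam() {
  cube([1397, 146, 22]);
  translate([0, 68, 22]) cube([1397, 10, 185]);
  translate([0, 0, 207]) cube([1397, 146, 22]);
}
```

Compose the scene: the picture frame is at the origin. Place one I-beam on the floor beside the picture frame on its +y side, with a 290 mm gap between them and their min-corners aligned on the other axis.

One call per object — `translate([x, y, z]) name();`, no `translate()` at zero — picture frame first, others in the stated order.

picture_frame();
translate([0, 315, 0]) I_beam();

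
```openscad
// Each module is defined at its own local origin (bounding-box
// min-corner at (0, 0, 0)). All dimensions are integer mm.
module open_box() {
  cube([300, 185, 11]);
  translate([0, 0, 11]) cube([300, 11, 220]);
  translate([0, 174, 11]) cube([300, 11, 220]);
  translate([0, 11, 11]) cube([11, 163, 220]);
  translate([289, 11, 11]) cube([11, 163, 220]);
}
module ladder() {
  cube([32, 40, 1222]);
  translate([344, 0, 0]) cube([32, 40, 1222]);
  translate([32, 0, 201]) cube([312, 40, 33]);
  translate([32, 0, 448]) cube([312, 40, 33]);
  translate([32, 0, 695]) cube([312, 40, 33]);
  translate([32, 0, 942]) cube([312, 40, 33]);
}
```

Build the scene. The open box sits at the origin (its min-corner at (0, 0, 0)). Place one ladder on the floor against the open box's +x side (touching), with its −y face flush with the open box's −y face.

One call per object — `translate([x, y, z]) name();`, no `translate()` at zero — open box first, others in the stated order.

open_box();
translate([300, 0, 0]) ladder();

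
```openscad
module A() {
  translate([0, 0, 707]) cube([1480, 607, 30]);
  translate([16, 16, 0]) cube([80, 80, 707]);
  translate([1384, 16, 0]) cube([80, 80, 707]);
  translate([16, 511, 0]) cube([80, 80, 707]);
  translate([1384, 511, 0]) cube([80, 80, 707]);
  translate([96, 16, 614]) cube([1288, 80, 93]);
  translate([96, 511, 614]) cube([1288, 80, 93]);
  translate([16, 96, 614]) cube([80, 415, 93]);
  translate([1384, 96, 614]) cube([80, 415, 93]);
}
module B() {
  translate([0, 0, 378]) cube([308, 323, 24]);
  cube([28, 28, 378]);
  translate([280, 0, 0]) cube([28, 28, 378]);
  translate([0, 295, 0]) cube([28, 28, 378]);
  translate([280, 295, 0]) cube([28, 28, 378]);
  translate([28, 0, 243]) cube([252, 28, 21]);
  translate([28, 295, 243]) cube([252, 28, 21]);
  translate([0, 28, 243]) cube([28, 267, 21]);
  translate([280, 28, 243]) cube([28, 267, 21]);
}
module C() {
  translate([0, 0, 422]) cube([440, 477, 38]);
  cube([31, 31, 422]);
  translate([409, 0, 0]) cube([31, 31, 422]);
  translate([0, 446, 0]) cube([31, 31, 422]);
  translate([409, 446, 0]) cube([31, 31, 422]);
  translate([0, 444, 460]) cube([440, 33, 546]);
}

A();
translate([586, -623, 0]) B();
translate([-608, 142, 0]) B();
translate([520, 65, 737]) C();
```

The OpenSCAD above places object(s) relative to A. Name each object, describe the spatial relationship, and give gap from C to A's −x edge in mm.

A is a table. B is a stool. C is a chair. Two stools sit around the table at the −y, −x sides. The chair is on top of the table, centred. The gap from the chair to the table's −x edge is 520 mm.

The chair's min-x is at 520; the table's min-x is 0; gap = 520 mm.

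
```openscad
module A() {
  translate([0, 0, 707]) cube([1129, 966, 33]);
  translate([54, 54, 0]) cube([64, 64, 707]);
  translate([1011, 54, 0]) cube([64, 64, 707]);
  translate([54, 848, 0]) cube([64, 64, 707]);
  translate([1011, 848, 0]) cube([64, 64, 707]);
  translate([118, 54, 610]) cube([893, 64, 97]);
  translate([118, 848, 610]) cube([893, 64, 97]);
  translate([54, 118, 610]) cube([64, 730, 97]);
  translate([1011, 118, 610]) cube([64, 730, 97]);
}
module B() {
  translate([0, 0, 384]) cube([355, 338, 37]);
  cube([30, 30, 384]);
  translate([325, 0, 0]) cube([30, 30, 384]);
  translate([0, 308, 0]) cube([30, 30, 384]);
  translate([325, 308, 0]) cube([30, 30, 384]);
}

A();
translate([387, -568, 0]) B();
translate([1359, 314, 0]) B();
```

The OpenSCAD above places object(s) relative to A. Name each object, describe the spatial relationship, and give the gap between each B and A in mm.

Each stool's nearest face is 230 mm from the table's bounding box.

A is a table. B is a stool. Two stools sit around the table at the −y, +x sides. The gap between each stool and the table is 230 mm.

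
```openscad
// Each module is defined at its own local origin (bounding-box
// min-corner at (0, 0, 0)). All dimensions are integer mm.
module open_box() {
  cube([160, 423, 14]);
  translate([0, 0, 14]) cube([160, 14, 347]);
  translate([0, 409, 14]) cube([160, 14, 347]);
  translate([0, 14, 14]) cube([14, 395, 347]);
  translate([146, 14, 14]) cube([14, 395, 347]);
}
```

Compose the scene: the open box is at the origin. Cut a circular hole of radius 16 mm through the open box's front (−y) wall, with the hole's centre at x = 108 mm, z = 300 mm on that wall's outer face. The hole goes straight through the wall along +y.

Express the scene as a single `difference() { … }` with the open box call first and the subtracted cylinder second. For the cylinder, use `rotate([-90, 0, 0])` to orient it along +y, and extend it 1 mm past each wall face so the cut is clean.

difference() {
  open_box();
  translate([108, -1, 300]) rotate([-90, 0, 0]) cylinder(h = 16, r = 16);
}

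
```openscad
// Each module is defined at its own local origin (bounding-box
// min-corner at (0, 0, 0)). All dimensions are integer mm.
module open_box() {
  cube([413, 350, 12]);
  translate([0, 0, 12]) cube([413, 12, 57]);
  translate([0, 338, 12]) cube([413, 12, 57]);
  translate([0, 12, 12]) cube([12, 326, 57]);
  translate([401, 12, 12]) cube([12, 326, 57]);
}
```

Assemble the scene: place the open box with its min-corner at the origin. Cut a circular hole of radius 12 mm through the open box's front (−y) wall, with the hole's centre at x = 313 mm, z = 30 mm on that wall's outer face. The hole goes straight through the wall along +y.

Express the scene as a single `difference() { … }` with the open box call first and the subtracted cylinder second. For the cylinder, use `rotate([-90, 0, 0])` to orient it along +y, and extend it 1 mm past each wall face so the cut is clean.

difference() {
  open_box();
  translate([313, -1, 30]) rotate([-90, 0, 0]) cylinder(h = 14, r = 12);
}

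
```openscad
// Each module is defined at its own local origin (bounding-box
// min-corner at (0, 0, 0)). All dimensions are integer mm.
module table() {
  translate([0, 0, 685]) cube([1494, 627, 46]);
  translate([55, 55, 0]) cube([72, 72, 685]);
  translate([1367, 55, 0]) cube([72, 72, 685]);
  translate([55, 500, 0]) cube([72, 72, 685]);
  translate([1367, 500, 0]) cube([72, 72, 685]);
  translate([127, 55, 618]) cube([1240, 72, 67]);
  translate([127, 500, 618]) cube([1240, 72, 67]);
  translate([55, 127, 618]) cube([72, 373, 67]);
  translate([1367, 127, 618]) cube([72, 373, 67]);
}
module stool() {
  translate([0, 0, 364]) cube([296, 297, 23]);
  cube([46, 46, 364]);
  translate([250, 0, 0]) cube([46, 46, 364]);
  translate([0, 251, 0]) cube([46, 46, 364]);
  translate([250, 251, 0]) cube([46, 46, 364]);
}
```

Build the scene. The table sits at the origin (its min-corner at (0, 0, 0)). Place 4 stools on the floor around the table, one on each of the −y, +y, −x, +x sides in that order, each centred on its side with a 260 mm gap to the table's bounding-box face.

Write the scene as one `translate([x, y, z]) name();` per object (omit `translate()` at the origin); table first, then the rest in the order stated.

table();
translate([599, -557, 0]) stool();
translate([599, 887, 0]) stool();
translate([-556, 165, 0]) stool();
translate([1754, 165, 0]) stool();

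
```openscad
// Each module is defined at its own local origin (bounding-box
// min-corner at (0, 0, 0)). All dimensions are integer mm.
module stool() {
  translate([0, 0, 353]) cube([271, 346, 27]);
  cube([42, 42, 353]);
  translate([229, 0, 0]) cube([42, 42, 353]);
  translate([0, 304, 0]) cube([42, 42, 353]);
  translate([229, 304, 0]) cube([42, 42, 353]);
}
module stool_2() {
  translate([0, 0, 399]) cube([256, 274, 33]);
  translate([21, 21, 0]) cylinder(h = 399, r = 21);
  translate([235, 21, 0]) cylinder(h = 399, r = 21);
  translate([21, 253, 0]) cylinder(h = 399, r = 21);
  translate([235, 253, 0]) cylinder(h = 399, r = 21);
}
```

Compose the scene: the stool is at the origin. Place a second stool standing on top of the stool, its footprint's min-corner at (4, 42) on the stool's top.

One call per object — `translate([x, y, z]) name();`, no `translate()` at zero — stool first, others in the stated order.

stool();
translate([4, 42, 380]) stool_2();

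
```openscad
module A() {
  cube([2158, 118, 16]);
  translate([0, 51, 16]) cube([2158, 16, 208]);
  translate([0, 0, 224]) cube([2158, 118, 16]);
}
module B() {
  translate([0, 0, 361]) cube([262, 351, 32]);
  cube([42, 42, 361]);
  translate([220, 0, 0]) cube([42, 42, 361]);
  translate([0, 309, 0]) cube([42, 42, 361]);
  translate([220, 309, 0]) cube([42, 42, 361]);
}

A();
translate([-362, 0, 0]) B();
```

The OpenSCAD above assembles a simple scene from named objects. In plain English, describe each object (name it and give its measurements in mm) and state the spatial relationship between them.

A is an I-beam lying along x, 2158 mm long. Overall section height 240 mm. Two flanges 118 mm wide (y) and 16 mm thick, one on the floor and one at the top; a web 16 mm thick runs between them, centred on the flange width.

B is a simple wooden stool: a rectangular seat 262 mm (x) by 351 mm (y), 32 mm thick, top face at z = 393 mm, on four square legs, each 42×42 mm in cross-section. The legs rest on z = 0, each flush with a corner of the seat.

The stool is on the floor beside the I-beam on its −x side.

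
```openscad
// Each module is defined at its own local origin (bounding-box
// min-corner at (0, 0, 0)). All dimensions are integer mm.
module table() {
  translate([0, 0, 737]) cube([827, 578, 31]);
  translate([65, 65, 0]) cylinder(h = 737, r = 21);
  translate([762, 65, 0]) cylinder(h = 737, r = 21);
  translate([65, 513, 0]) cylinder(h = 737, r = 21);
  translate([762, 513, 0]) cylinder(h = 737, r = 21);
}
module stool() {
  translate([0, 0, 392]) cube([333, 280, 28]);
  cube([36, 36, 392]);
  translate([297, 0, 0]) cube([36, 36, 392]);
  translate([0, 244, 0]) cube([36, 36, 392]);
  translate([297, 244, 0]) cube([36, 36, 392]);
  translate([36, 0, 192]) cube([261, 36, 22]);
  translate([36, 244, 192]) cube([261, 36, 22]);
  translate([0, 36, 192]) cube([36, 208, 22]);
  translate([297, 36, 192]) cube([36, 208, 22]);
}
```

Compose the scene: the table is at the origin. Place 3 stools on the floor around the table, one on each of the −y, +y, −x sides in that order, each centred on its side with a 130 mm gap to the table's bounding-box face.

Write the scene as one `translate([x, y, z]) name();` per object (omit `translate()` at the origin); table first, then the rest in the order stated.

table();
translate([247, -410, 0]) stool();
translate([247, 708, 0]) stool();
translate([-463, 149, 0]) stool();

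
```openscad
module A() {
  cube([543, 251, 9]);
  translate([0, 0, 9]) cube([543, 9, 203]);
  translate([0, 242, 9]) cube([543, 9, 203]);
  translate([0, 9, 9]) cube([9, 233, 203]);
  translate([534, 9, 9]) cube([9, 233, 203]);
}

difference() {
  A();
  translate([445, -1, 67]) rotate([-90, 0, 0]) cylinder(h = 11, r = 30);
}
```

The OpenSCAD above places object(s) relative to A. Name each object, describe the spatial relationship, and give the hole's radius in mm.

The subtracted cylinder has r = 30 mm.

A is an open box. The open box has a circular hole through its front wall. The hole's radius is 30 mm.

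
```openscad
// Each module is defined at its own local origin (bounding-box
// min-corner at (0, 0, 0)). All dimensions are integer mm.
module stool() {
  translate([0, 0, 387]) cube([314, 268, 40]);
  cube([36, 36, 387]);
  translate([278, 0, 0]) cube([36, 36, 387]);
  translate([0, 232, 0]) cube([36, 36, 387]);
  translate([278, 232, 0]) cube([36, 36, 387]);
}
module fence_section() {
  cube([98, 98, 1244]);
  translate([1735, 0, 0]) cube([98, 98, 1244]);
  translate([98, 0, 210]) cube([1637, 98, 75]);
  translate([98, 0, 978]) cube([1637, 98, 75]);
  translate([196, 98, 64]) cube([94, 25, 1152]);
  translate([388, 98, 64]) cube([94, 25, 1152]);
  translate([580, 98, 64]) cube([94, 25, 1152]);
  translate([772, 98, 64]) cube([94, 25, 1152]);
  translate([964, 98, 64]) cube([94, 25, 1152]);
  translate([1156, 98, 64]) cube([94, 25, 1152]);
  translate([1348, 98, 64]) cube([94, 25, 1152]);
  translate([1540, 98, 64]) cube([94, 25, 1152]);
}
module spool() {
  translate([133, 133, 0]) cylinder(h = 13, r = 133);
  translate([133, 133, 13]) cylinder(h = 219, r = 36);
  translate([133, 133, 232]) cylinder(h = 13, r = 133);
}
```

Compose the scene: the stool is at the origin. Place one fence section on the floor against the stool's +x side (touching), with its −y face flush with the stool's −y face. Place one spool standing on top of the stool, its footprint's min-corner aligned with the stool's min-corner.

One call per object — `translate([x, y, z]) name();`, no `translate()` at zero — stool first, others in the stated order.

stool();
translate([314, 0, 0]) fence_section();
translate([0, 0, 427]) spool();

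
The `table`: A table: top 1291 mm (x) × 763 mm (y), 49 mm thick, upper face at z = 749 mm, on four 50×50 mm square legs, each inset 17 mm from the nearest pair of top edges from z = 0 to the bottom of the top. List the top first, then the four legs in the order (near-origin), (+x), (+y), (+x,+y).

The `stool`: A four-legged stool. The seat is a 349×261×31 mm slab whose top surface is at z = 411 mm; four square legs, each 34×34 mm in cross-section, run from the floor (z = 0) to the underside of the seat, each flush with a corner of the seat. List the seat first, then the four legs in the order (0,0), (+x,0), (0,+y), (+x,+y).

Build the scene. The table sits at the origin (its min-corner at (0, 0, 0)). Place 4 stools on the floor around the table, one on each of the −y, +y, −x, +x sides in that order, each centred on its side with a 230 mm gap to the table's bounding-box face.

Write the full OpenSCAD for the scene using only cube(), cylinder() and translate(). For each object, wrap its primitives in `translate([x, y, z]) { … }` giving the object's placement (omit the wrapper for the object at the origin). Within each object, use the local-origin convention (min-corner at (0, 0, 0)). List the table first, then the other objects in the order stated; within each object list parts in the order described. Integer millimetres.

translate([0, 0, 700]) cube([1291, 763, 49]);
translate([17, 17, 0]) cube([50, 50, 700]);
translate([1224, 17, 0]) cube([50, 50, 700]);
translate([17, 696, 0]) cube([50, 50, 700]);
translate([1224, 696, 0]) cube([50, 50, 700]);
translate([471, -491, 0]) {
  translate([0, 0, 380]) cube([349, 261, 31]);
  cube([34, 34, 380]);
  translate([315, 0, 0]) cube([34, 34, 380]);
  translate([0, 227, 0]) cube([34, 34, 380]);
  translate([315, 227, 0]) cube([34, 34, 380]);
}
translate([471, 993, 0]) {
  translate([0, 0, 380]) cube([349, 261, 31]);
  cube([34, 34, 380]);
  translate([315, 0, 0]) cube([34, 34, 380]);
  translate([0, 227, 0]) cube([34, 34, 380]);
  translate([315, 227, 0]) cube([34, 34, 380]);
}
translate([-579, 251, 0]) {
  translate([0, 0, 380]) cube([349, 261, 31]);
  cube([34, 34, 380]);
  translate([315, 0, 0]) cube([34, 34, 380]);
  translate([0, 227, 0]) cube([34, 34, 380]);
  translate([315, 227, 0]) cube([34, 34, 380]);
}
translate([1521, 251, 0]) {
  translate([0, 0, 380]) cube([349, 261, 31]);
  cube([34, 34, 380]);
  translate([315, 0, 0]) cube([34, 34, 380]);
  translate([0, 227, 0]) cube([34, 34, 380]);
  translate([315, 227, 0]) cube([34, 34, 380]);
}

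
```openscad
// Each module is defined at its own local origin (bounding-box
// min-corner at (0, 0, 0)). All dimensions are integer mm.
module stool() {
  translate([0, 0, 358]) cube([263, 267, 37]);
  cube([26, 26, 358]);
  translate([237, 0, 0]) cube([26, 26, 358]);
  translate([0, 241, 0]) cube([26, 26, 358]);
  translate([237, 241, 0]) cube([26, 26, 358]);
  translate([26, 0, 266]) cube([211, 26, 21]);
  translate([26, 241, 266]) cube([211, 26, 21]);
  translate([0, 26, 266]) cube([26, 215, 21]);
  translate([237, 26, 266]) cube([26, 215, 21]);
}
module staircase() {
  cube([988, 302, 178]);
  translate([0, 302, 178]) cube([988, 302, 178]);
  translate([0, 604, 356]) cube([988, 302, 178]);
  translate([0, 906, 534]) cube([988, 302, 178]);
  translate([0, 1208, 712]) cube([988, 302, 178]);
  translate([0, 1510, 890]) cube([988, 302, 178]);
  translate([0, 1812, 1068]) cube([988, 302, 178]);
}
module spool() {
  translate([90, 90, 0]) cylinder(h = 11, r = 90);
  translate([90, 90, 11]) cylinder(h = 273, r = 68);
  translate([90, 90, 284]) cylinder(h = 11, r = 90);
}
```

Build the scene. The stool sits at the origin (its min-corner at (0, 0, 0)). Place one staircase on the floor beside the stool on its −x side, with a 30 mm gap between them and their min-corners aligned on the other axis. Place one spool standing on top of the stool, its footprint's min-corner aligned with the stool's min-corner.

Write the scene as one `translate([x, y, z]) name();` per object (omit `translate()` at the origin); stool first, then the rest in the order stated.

stool();
translate([-1018, 0, 0]) staircase();
translate([0, 0, 395]) spool();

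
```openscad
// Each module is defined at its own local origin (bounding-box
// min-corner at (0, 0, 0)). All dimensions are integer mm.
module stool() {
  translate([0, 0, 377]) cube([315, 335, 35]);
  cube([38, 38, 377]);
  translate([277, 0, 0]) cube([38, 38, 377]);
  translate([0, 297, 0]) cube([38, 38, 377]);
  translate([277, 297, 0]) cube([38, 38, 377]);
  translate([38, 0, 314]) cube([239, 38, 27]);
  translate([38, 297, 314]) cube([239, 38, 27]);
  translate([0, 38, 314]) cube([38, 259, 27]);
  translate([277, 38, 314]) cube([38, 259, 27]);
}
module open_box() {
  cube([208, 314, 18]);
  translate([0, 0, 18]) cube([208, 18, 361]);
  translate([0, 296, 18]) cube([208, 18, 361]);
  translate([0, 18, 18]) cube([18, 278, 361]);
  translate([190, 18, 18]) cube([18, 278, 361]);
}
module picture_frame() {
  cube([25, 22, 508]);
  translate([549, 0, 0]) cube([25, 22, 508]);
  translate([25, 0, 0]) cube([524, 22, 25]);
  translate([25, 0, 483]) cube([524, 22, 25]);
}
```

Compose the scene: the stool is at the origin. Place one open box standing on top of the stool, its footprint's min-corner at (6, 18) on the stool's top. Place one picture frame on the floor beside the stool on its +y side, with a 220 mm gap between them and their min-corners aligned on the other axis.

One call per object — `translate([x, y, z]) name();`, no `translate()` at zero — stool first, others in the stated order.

stool();
translate([6, 18, 412]) open_box();
translate([0, 555, 0]) picture_frame();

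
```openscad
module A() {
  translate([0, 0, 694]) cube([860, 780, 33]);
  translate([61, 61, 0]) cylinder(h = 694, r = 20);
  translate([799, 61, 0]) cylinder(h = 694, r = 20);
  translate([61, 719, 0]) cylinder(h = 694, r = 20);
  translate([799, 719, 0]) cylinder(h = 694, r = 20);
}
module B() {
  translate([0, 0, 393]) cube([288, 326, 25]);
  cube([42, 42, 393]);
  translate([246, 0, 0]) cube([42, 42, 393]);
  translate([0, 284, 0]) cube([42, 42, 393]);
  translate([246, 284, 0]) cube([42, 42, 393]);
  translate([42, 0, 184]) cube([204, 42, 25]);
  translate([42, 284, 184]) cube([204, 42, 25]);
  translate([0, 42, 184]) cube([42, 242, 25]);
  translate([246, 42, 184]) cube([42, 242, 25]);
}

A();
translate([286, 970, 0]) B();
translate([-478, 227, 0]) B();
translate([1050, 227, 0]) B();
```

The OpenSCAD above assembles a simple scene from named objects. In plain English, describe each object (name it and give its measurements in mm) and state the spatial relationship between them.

A is a rectangular dining table. The top is 860×780×33 mm with its upper surface at z = 727 mm. It stands on four round legs of 40 mm diameter, each leg's bounding box inset 41 mm from the nearest pair of top edges, running from the floor to the underside of the top.

B is a simple wooden stool: a rectangular seat 288 mm (x) by 326 mm (y), 25 mm thick, top face at z = 418 mm, on four square legs, each 42×42 mm in cross-section. The legs rest on z = 0, each flush with a corner of the seat. Four stretchers, 42 mm wide and 25 mm tall, connect adjacent legs with their undersides at z = 184 mm, each running between the inner faces of the legs it joins and aligned with the legs' outer faces on the other axis.

Three stools sit around the table at the +y, −x, +x sides.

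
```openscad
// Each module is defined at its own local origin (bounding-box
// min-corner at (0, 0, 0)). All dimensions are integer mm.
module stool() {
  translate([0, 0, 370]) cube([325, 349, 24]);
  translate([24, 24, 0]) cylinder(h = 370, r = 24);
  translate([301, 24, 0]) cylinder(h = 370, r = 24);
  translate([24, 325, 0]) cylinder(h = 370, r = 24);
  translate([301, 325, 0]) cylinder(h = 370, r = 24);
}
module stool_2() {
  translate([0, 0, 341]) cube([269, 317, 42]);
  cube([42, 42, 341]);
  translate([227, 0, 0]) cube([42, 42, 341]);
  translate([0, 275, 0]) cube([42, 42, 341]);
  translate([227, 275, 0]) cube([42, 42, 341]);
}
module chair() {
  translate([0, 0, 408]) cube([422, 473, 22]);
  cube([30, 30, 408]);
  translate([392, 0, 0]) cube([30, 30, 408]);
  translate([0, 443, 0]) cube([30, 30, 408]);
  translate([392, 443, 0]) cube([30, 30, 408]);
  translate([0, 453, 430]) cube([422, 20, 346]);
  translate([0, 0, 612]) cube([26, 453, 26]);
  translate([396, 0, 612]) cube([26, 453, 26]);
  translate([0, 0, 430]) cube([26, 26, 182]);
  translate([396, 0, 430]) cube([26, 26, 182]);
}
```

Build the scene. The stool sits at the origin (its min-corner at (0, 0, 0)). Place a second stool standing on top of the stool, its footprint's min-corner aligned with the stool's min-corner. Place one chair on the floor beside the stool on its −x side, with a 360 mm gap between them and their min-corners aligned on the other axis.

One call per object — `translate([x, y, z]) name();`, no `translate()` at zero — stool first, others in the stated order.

stool();
translate([0, 0, 394]) stool_2();
translate([-782, 0, 0]) chair();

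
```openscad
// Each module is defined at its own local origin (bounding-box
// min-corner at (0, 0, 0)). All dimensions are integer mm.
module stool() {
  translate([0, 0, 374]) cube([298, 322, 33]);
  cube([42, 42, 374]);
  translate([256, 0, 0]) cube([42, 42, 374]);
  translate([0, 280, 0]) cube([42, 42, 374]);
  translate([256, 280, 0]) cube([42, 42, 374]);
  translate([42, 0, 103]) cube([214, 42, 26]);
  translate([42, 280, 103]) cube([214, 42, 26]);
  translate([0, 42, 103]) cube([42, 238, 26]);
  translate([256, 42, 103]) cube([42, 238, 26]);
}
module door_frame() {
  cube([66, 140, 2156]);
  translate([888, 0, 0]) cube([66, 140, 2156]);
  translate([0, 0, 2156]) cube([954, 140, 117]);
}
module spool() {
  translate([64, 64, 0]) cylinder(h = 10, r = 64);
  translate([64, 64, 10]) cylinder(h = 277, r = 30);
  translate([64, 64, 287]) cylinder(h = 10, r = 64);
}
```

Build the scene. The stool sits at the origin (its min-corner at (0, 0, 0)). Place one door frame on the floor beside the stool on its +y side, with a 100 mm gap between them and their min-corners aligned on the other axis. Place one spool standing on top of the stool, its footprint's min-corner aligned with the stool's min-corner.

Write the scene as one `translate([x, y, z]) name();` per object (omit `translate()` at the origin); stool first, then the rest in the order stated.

stool();
translate([0, 422, 0]) door_frame();
translate([0, 0, 407]) spool();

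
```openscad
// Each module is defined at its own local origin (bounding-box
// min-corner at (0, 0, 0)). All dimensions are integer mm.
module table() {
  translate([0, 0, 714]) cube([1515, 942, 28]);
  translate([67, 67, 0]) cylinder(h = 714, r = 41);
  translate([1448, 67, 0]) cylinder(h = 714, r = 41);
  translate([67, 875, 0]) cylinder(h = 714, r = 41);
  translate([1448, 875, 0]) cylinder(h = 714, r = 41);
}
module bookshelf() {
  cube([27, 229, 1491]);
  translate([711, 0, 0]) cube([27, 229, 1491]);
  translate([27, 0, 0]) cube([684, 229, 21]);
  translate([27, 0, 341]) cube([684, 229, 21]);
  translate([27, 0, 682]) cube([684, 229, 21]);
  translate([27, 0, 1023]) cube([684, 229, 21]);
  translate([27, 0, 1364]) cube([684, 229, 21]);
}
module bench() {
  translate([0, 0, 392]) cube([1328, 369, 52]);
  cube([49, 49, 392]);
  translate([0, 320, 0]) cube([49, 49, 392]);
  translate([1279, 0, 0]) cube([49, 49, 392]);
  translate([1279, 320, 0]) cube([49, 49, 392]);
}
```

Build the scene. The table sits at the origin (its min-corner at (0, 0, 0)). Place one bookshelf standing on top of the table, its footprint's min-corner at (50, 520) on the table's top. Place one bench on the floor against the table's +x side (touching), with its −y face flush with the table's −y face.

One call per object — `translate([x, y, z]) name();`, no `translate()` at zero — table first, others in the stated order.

table();
translate([50, 520, 742]) bookshelf();
translate([1515, 0, 0]) bench();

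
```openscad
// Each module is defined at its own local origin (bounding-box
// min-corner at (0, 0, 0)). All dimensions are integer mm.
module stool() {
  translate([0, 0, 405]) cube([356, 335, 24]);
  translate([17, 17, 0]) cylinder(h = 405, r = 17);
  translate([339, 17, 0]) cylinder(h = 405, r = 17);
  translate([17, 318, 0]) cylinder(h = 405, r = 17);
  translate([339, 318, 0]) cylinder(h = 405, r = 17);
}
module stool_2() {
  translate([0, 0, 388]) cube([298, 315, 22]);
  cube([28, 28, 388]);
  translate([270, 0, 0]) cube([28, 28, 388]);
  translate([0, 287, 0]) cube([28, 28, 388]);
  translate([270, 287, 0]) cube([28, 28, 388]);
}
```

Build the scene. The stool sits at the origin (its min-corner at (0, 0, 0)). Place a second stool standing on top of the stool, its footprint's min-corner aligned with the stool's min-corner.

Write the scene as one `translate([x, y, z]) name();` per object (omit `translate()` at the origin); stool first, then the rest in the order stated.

stool();
translate([0, 0, 429]) stool_2();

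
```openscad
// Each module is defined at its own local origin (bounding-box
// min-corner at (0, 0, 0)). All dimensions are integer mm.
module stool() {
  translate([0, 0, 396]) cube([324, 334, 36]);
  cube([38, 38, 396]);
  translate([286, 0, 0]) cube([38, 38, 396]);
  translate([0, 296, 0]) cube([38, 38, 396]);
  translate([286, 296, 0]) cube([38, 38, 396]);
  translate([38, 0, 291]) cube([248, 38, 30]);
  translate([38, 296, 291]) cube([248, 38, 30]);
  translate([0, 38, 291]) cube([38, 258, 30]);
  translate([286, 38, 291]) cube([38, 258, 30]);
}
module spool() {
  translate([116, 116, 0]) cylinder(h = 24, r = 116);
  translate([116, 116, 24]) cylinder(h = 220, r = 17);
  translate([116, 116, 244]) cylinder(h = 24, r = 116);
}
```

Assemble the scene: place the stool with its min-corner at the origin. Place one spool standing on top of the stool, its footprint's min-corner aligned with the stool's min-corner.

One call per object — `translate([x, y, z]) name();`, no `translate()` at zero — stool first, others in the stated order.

stool();
translate([0, 0, 432]) spool();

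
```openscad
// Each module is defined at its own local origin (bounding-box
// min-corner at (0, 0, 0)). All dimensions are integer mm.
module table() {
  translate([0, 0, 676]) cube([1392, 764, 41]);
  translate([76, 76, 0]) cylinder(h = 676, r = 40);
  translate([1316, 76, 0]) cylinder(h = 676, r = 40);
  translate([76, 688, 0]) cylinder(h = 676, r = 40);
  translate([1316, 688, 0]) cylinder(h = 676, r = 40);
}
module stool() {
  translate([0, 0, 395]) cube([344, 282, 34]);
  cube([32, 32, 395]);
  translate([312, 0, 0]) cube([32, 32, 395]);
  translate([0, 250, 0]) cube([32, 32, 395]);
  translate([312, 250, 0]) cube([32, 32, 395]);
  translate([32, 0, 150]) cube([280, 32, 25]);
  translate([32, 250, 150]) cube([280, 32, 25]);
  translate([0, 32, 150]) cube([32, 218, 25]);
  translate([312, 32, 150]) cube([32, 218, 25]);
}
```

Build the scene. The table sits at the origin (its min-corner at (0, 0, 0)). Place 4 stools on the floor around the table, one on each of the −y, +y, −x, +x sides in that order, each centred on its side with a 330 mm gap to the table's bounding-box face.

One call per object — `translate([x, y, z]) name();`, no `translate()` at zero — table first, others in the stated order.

table();
translate([524, -612, 0]) stool();
translate([524, 1094, 0]) stool();
translate([-674, 241, 0]) stool();
translate([1722, 241, 0]) stool();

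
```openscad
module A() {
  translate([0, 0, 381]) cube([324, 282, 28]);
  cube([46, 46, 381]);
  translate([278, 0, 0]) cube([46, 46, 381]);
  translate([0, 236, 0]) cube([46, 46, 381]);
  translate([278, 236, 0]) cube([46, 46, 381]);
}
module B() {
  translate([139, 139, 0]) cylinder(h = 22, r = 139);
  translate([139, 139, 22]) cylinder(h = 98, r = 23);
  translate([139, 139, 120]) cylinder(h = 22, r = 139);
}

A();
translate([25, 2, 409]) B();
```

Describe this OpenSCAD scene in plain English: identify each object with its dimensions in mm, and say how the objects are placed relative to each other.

A is a simple wooden stool: a rectangular seat 324 mm (x) by 282 mm (y), 28 mm thick, top face at z = 409 mm, on four square legs, each 46×46 mm in cross-section. The legs rest on z = 0, each flush with a corner of the seat.

B is a spool: two coaxial disc flanges of radius 139 mm and thickness 22 mm, joined by a core cylinder of radius 23 mm and height 98 mm. The lower flange rests on z = 0 and the three cylinders share a vertical axis.

The spool is on top of the stool.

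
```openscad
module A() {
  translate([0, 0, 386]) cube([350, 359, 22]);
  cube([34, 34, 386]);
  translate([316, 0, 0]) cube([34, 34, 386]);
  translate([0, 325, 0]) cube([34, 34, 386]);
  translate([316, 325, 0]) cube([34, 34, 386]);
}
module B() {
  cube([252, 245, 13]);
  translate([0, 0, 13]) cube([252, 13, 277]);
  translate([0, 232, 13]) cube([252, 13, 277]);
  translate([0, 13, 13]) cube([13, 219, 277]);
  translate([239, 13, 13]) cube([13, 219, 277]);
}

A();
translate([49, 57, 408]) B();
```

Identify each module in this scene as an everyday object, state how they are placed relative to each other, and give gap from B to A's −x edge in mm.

The open box's min-x is at 49; the stool's min-x is 0; gap = 49 mm.

A is a stool. B is an open box. The open box is on top of the stool, centred. The gap from the open box to the stool's −x edge is 49 mm.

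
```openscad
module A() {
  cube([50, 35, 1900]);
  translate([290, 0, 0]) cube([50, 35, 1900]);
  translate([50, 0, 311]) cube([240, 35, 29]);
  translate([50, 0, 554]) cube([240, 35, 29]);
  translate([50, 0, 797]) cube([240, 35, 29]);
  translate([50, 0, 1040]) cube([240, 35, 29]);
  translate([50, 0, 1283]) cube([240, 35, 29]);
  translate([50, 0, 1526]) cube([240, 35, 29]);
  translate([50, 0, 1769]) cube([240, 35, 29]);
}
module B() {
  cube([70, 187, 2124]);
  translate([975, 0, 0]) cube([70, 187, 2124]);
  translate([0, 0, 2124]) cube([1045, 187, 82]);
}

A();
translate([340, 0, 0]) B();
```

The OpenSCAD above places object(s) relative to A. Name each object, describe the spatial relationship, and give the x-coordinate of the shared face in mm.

A is a ladder. B is a door frame. The door frame is against the ladder's +x side, with their −y faces flush. The x-coordinate of the shared face is 340 mm.

The ladder's +x face and the door frame's −x face are both at x = 340 mm.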